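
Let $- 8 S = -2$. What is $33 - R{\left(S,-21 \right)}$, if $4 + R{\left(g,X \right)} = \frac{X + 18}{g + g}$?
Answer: $43$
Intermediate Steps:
$S = \frac{1}{4}$ ($S = \left(- \frac{1}{8}\right) \left(-2\right) = \frac{1}{4} \approx 0.25$)
$R{\left(g,X \right)} = -4 + \frac{18 + X}{2 g}$ ($R{\left(g,X \right)} = -4 + \frac{X + 18}{g + g} = -4 + \frac{18 + X}{2 g}$)
$33 - R{\left(S,-21 \right)} = 33 - \frac{\frac{1}{\frac{1}{4}} \left(18 - 21 - 2\right)}{2} = 33 - \frac{1}{2} \cdot 4 \left(18 - 21 - 2\right) = 33 - \frac{1}{2} \cdot 4 \left(-5\right) = 33 - -10 = 33 + 10 = 43$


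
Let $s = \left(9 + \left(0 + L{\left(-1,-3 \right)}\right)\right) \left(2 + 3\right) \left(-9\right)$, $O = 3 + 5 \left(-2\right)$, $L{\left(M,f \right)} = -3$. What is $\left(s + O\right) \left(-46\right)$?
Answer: $12742$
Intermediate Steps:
$O = -7$ ($O = 3 - 10 = -7$)
$s = -270$ ($s = \left(9 + \left(0 - 3\right)\right) \left(2 + 3\right) \left(-9\right) = \left(9 - 3\right) 5 \left(-9\right) = 6 \cdot 5 \left(-9\right) = 30 \left(-9\right) = -270$)
$\left(s + O\right) \left(-46\right) = \left(-270 - 7\right) \left(-46\right) = \left(-277\right) \left(-46\right) = 12742$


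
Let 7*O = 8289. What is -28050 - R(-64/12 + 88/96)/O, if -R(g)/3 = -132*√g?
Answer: -28050 - 154*I*√159/2763 ≈ -28050.0 - 0.70281*I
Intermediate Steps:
O = 8289/7 (O = (⅐)*8289 = 8289/7 ≈ 1184.1)
R(g) = 396*√g (R(g) = -(-396)*√g = 396*√g)
-28050 - R(-64/12 + 88/96)/O = -28050 - 396*√(-64/12 + 88/96)/8289/7 = -28050 - 396*√(-64*1/12 + 88*(1/96))*7/8289 = -28050 - 396*√(-16/3 + 11/12)*7/8289 = -28050 - 396*√(-53/12)*7/8289 = -28050 - 396*(I*√159/6)*7/8289 = -28050 - 66*I*√159*7/8289 = -28050 - 154*I*√159/2763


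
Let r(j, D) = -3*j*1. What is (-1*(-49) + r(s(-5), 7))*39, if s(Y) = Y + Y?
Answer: 3081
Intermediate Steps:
s(Y) = 2*Y
r(j, D) = -3*j
(-1*(-49) + r(s(-5), 7))*39 = (-1*(-49) - 6*(-5))*39 = (49 - 3*(-10))*39 = (49 + 30)*39 = 79*39 = 3081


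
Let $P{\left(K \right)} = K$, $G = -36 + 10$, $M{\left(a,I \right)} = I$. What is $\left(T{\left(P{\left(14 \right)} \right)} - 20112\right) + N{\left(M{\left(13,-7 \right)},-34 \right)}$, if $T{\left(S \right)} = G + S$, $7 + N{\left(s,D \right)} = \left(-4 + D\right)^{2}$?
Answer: $-18687$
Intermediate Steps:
$N{\left(s,D \right)} = -7 + \left(-4 + D\right)^{2}$
$G = -26$
$T{\left(S \right)} = -26 + S$
$\left(T{\left(P{\left(14 \right)} \right)} - 20112\right) + N{\left(M{\left(13,-7 \right)},-34 \right)} = \left(\left(-26 + 14\right) - 20112\right) - \left(7 - \left(-4 - 34\right)^{2}\right) = \left(-12 - 20112\right) - \left(7 - \left(-38\right)^{2}\right) = -20124 + \left(-7 + 1444\right) = -20124 + 1437 = -18687$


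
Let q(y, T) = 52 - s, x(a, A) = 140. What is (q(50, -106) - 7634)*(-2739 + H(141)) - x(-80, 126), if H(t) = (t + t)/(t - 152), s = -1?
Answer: 230544251/11 ≈ 2.0959e+7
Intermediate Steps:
H(t) = 2*t/(-152 + t) (H(t) = (2*t)/(-152 + t) = 2*t/(-152 + t))
q(y, T) = 53 (q(y, T) = 52 - 1*(-1) = 52 + 1 = 53)
(q(50, -106) - 7634)*(-2739 + H(141)) - x(-80, 126) = (53 - 7634)*(-2739 + 2*141/(-152 + 141)) - 1*140 = -7581*(-2739 + 2*141/(-11)) - 140 = -7581*(-2739 + 2*141*(-1/11)) - 140 = -7581*(-2739 - 282/11) - 140 = -7581*(-30411/11) - 140 = 230545791/11 - 140 = 230544251/11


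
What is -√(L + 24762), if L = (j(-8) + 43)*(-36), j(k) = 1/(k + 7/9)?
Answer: -√98100210/65 ≈ -152.38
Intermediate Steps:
j(k) = 1/(7/9 + k) (j(k) = 1/(k + 7*(⅑)) = 1/(k + 7/9) = 1/(7/9 + k))
L = -100296/65 (L = (9/(7 + 9*(-8)) + 43)*(-36) = (9/(7 - 72) + 43)*(-36) = (9/(-65) + 43)*(-36) = (9*(-1/65) + 43)*(-36) = (-9/65 + 43)*(-36) = (2786/65)*(-36) = -100296/65 ≈ -1543.0)
-√(L + 24762) = -√(-100296/65 + 24762) = -√(1509234/65) = -√98100210/65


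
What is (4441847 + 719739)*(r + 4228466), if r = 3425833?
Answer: 39508322558214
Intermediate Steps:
(4441847 + 719739)*(r + 4228466) = (4441847 + 719739)*(3425833 + 4228466) = 5161586*7654299 = 39508322558214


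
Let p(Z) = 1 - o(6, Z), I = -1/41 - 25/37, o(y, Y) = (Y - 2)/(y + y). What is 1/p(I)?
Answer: 4551/5575 ≈ 0.81632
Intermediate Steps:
o(y, Y) = (-2 + Y)/(2*y) (o(y, Y) = (-2 + Y)/((2*y)) = (-2 + Y)*(1/(2*y)) = (-2 + Y)/(2*y))
I = -1062/1517 (I = -1*1/41 - 25*1/37 = -1/41 - 25/37 = -1062/1517 ≈ -0.70007)
p(Z) = 7/6 - Z/12 (p(Z) = 1 - (-2 + Z)/(2*6) = 1 - (-⅙ + Z/12) = 1 + (⅙ - Z/12) = 7/6 - Z/12)
1/p(I) = 1/(7/6 - 1/12*(-1062/1517)) = 1/(7/6 + 177/3034) = 1/(5575/4551) = 4551/5575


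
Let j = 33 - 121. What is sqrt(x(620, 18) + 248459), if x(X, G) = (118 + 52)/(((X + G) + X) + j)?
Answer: 2*sqrt(94476590)/39 ≈ 498.46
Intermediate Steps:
j = -88
x(X, G) = 170/(-88 + G + 2*X) (x(X, G) = (118 + 52)/(((X + G) + X) - 88) = 170/(((G + X) + X) - 88) = 170/((G + 2*X) - 88) = 170/(-88 + G + 2*X))
sqrt(x(620, 18) + 248459) = sqrt(170/(-88 + 18 + 2*620) + 248459) = sqrt(170/(-88 + 18 + 1240) + 248459) = sqrt(170/1170 + 248459) = sqrt(170*(1/1170) + 248459) = sqrt(17/117 + 248459) = sqrt(29069720/117) = 2*sqrt(94476590)/39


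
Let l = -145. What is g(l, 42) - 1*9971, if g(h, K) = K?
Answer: -9929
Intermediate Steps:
g(l, 42) - 1*9971 = 42 - 1*9971 = 42 - 9971 = -9929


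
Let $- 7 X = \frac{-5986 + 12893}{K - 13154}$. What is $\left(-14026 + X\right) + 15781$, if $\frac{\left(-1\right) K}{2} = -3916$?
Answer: $\frac{65387677}{37254} \approx 1755.2$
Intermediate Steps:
$K = 7832$ ($K = \left(-2\right) \left(-3916\right) = 7832$)
$X = \frac{6907}{37254}$ ($X = - \frac{\left(-5986 + 12893\right) \frac{1}{7832 - 13154}}{7} = - \frac{6907 \frac{1}{-5322}}{7} = - \frac{6907 \left(- \frac{1}{5322}\right)}{7} = \left(- \frac{1}{7}\right) \left(- \frac{6907}{5322}\right) = \frac{6907}{37254} \approx 0.1854$)
$\left(-14026 + X\right) + 15781 = \left(-14026 + \frac{6907}{37254}\right) + 15781 = - \frac{522517697}{37254} + 15781 = \frac{65387677}{37254}$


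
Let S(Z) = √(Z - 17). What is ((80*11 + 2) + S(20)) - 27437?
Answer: -26555 + √3 ≈ -26553.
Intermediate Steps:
S(Z) = √(-17 + Z)
((80*11 + 2) + S(20)) - 27437 = ((80*11 + 2) + √(-17 + 20)) - 27437 = ((880 + 2) + √3) - 27437 = (882 + √3) - 27437 = -26555 + √3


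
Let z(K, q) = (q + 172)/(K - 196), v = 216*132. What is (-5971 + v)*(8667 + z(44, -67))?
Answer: 29692785939/152 ≈ 1.9535e+8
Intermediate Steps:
v = 28512
z(K, q) = (172 + q)/(-196 + K)
(-5971 + v)*(8667 + z(44, -67)) = (-5971 + 28512)*(8667 + (172 - 67)/(-196 + 44)) = 22541*(8667 + 105/(-152)) = 22541*(8667 - 1/152*105) = 22541*(8667 - 105/152) = 22541*(1317279/152) = 29692785939/152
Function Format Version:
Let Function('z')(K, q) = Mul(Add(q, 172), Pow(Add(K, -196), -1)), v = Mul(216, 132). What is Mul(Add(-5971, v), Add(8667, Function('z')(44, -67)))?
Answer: Rational(29692785939, 152) ≈ 1.9535e+8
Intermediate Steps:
v = 28512
Function('z')(K, q) = Mul(Pow(Add(-196, K), -1), Add(172, q)) (Function('z')(K, q) = Mul(Add(172, q), Pow(Add(-196, K), -1)) = Mul(Pow(Add(-196, K), -1), Add(172, q)))
Mul(Add(-5971, v), Add(8667, Function('z')(44, -67))) = Mul(Add(-5971, 28512), Add(8667, Mul(Pow(Add(-196, 44), -1), Add(172, -67)))) = Mul(22541, Add(8667, Mul(Pow(-152, -1), 105))) = Mul(22541, Add(8667, Mul(Rational(-1, 152), 105))) = Mul(22541, Add(8667, Rational(-105, 152))) = Mul(22541, Rational(1317279, 152)) = Rational(29692785939, 152)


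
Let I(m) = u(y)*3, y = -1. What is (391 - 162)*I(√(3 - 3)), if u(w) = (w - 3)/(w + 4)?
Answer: -916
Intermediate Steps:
u(w) = (-3 + w)/(4 + w)
I(m) = -4 (I(m) = ((-3 - 1)/(4 - 1))*3 = (-4/3)*3 = ((⅓)*(-4))*3 = -4/3*3 = -4)
(391 - 162)*I(√(3 - 3)) = (391 - 162)*(-4) = 229*(-4) = -916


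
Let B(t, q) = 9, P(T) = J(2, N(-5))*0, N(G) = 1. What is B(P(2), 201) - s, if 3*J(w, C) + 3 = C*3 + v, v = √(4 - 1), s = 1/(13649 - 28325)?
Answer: 132085/14676 ≈ 9.0001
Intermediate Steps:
s = -1/14676 (s = 1/(-14676) = -1/14676 ≈ -6.8138e-5)
v = √3 ≈ 1.7320
J(w, C) = -1 + C + √3/3 (J(w, C) = -1 + (C*3 + √3)/3 = -1 + (3*C + √3)/3 = -1 + (√3 + 3*C)/3 = -1 + (C + √3/3) = -1 + C + √3/3)
P(T) = 0 (P(T) = (-1 + 1 + √3/3)*0 = (√3/3)*0 = 0)
B(P(2), 201) - s = 9 - 1*(-1/14676) = 9 + 1/14676 = 132085/14676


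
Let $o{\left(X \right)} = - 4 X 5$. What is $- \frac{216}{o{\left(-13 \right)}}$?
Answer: $- \frac{54}{65} \approx -0.83077$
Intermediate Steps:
$o{\left(X \right)} = - 20 X$
$- \frac{216}{o{\left(-13 \right)}} = - \frac{216}{\left(-20\right) \left(-13\right)} = - \frac{216}{260} = \left(-216\right) \frac{1}{260} = - \frac{54}{65}$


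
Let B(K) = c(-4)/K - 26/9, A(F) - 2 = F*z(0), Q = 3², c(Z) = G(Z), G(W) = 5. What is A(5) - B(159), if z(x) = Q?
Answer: 23782/477 ≈ 49.857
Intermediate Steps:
c(Z) = 5
Q = 9
z(x) = 9
A(F) = 2 + 9*F (A(F) = 2 + F*9 = 2 + 9*F)
B(K) = -26/9 + 5/K (B(K) = 5/K - 26/9 = -26/9 + 5/K)
A(5) - B(159) = (2 + 9*5) - (-26/9 + 5/159) = (2 + 45) - (-26/9 + 5*(1/159)) = 47 - (-26/9 + 5/159) = 47 - 1*(-1363/477) = 47 + 1363/477 = 23782/477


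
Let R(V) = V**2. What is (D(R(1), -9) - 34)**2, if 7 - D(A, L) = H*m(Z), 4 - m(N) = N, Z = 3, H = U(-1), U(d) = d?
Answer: 676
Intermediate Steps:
H = -1
m(N) = 4 - N
D(A, L) = 8 (D(A, L) = 7 - (-1)*(4 - 1*3) = 7 - (-1)*(4 - 3) = 7 - (-1) = 7 - 1*(-1) = 7 + 1 = 8)
(D(R(1), -9) - 34)**2 = (8 - 34)**2 = (-26)**2 = 676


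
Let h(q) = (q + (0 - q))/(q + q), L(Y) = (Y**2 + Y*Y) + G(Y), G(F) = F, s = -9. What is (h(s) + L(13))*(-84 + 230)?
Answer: 51246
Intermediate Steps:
L(Y) = Y + 2*Y**2 (L(Y) = (Y**2 + Y*Y) + Y = (Y**2 + Y**2) + Y = 2*Y**2 + Y = Y + 2*Y**2)
h(q) = 0 (h(q) = (q - q)/((2*q)) = 0*(1/(2*q)) = 0)
(h(s) + L(13))*(-84 + 230) = (0 + 13*(1 + 2*13))*(-84 + 230) = (0 + 13*(1 + 26))*146 = (0 + 13*27)*146 = (0 + 351)*146 = 351*146 = 51246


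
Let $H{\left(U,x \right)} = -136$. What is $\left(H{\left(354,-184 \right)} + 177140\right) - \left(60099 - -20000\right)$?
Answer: $96905$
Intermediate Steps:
$\left(H{\left(354,-184 \right)} + 177140\right) - \left(60099 - -20000\right) = \left(-136 + 177140\right) - \left(60099 - -20000\right) = 177004 - 80099 = 96905$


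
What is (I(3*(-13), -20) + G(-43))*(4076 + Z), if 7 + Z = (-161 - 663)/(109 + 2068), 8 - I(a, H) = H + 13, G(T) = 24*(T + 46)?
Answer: 770592843/2177 ≈ 3.5397e+5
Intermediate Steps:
G(T) = 1104 + 24*T (G(T) = 24*(46 + T) = 1104 + 24*T)
I(a, H) = -5 - H (I(a, H) = 8 - (H + 13) = 8 - (13 + H) = 8 + (-13 - H) = -5 - H)
Z = -16063/2177 (Z = -7 + (-161 - 663)/(109 + 2068) = -7 - 824/2177 = -16063/2177 ≈ -7.3785)
(I(3*(-13), -20) + G(-43))*(4076 + Z) = ((-5 - 1*(-20)) + (1104 + 24*(-43)))*(4076 - 16063/2177) = ((-5 + 20) + (1104 - 1032))*(8857389/2177) = (15 + 72)*(8857389/2177) = 87*(8857389/2177) = 770592843/2177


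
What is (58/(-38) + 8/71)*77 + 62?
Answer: -63201/1349 ≈ -46.850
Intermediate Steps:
(58/(-38) + 8/71)*77 + 62 = (58*(-1/38) + 8*(1/71))*77 + 62 = (-29/19 + 8/71)*77 + 62 = -1907/1349*77 + 62 = -146839/1349 + 62 = -63201/1349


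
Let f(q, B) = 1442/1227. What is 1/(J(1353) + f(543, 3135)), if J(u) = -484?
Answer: -1227/592426 ≈ -0.0020711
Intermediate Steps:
f(q, B) = 1442/1227 (f(q, B) = 1442*(1/1227) = 1442/1227)
1/(J(1353) + f(543, 3135)) = 1/(-484 + 1442/1227) = 1/(-592426/1227) = -1227/592426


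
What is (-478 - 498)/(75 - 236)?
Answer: 976/161 ≈ 6.0621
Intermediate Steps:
(-478 - 498)/(75 - 236) = -976/(-161) = -976*(-1/161) = 976/161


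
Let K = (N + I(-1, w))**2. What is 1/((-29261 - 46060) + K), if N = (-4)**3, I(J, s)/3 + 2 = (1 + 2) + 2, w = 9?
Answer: -1/72296 ≈ -1.3832e-5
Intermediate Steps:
I(J, s) = 9 (I(J, s) = -6 + 3*((1 + 2) + 2) = -6 + 3*(3 + 2) = -6 + 3*5 = -6 + 15 = 9)
N = -64
K = 3025 (K = (-64 + 9)**2 = (-55)**2 = 3025)
1/((-29261 - 46060) + K) = 1/((-29261 - 46060) + 3025) = 1/(-75321 + 3025) = 1/(-72296) = -1/72296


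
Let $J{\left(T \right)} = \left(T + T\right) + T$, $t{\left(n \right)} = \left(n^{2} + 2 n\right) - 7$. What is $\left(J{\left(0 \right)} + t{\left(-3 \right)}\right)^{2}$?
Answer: $16$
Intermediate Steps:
$t{\left(n \right)} = -7 + n^{2} + 2 n$
$J{\left(T \right)} = 3 T$ ($J{\left(T \right)} = 2 T + T = 3 T$)
$\left(J{\left(0 \right)} + t{\left(-3 \right)}\right)^{2} = \left(3 \cdot 0 + \left(-7 + \left(-3\right)^{2} + 2 \left(-3\right)\right)\right)^{2} = \left(0 - 4\right)^{2} = \left(-4\right)^{2} = 16$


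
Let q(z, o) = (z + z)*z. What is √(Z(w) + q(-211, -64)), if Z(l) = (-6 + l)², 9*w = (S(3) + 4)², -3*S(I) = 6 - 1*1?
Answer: √584395531/81 ≈ 298.45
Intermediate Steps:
S(I) = -5/3 (S(I) = -(6 - 1*1)/3 = -(6 - 1)/3 = -⅓*5 = -5/3)
q(z, o) = 2*z² (q(z, o) = (2*z)*z = 2*z²)
w = 49/81 (w = (-5/3 + 4)²/9 = (7/3)²/9 = (⅑)*(49/9) = 49/81 ≈ 0.60494)
√(Z(w) + q(-211, -64)) = √((-6 + 49/81)² + 2*(-211)²) = √((-437/81)² + 2*44521) = √(190969/6561 + 89042) = √(584395531/6561) = √584395531/81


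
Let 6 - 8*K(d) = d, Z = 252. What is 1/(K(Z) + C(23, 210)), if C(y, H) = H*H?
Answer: 4/176277 ≈ 2.2692e-5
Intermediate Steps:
K(d) = ¾ - d/8
C(y, H) = H²
1/(K(Z) + C(23, 210)) = 1/((¾ - ⅛*252) + 210²) = 1/((¾ - 63/2) + 44100) = 1/(-123/4 + 44100) = 1/(176277/4) = 4/176277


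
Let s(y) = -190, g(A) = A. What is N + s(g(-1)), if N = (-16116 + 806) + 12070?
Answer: -3430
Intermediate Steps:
N = -3240 (N = -15310 + 12070 = -3240)
N + s(g(-1)) = -3240 - 190 = -3430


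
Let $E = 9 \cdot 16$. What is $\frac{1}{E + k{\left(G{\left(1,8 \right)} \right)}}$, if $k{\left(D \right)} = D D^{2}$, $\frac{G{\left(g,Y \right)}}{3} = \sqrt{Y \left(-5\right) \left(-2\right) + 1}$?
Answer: $\frac{1}{19827} \approx 5.0436 \cdot 10^{-5}$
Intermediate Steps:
$E = 144$
$G{\left(g,Y \right)} = 3 \sqrt{1 + 10 Y}$ ($G{\left(g,Y \right)} = 3 \sqrt{Y \left(-5\right) \left(-2\right) + 1} = 3 \sqrt{- 5 Y \left(-2\right) + 1} = 3 \sqrt{10 Y + 1} = 3 \sqrt{1 + 10 Y}$)
$k{\left(D \right)} = D^{3}$
$\frac{1}{E + k{\left(G{\left(1,8 \right)} \right)}} = \frac{1}{144 + \left(3 \sqrt{1 + 10 \cdot 8}\right)^{3}} = \frac{1}{144 + \left(3 \sqrt{1 + 80}\right)^{3}} = \frac{1}{144 + \left(3 \sqrt{81}\right)^{3}} = \frac{1}{144 + \left(3 \cdot 9\right)^{3}} = \frac{1}{144 + 27^{3}} = \frac{1}{144 + 19683} = \frac{1}{19827}$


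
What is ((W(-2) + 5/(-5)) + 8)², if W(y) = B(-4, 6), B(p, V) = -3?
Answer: 16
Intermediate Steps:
W(y) = -3
((W(-2) + 5/(-5)) + 8)² = ((-3 + 5/(-5)) + 8)² = ((-3 + 5*(-⅕)) + 8)² = ((-3 - 1) + 8)² = (-4 + 8)² = 4² = 16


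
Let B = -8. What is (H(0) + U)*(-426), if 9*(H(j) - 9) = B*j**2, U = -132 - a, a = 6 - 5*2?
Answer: 50694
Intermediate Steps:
a = -4 (a = 6 - 10 = -4)
U = -128 (U = -132 - 1*(-4) = -132 + 4 = -128)
H(j) = 9 - 8*j**2/9 (H(j) = 9 + (-8*j**2)/9 = 9 - 8*j**2/9)
(H(0) + U)*(-426) = ((9 - 8/9*0**2) - 128)*(-426) = ((9 - 8/9*0) - 128)*(-426) = ((9 + 0) - 128)*(-426) = (9 - 128)*(-426) = -119*(-426) = 50694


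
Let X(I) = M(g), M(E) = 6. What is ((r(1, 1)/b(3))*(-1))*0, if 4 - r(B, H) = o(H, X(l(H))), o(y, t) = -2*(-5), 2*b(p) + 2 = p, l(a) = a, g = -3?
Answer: 0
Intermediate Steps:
X(I) = 6
b(p) = -1 + p/2
o(y, t) = 10
r(B, H) = -6 (r(B, H) = 4 - 1*10 = 4 - 10 = -6)
((r(1, 1)/b(3))*(-1))*0 = (-6/(-1 + (½)*3)*(-1))*0 = (-6/(-1 + 3/2)*(-1))*0 = (-6/½*(-1))*0 = (-6*2*(-1))*0 = -12*(-1)*0 = 12*0 = 0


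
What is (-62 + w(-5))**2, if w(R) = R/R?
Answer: 3721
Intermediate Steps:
w(R) = 1
(-62 + w(-5))**2 = (-62 + 1)**2 = (-61)**2 = 3721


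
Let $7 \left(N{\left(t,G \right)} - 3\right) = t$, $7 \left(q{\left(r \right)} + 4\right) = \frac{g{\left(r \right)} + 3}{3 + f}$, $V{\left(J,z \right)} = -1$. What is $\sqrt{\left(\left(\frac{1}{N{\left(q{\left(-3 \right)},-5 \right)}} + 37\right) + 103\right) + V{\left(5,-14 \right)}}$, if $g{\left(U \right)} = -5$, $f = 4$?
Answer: $\frac{2 \sqrt{24068253}}{831} \approx 11.807$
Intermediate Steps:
$q{\left(r \right)} = - \frac{198}{49}$ ($q{\left(r \right)} = -4 + \frac{\left(-5 + 3\right) \frac{1}{3 + 4}}{7} = -4 + \frac{\left(-2\right) \frac{1}{7}}{7} = -4 + \frac{1}{7} \left(- \frac{2}{7}\right) = -4 - \frac{2}{49} = - \frac{198}{49}$)
$N{\left(t,G \right)} = 3 + \frac{t}{7}$
$\sqrt{\left(\left(\frac{1}{N{\left(q{\left(-3 \right)},-5 \right)}} + 37\right) + 103\right) + V{\left(5,-14 \right)}} = \sqrt{\left(\left(\frac{1}{3 + \frac{1}{7} \left(- \frac{198}{49}\right)} + 37\right) + 103\right) - 1} = \sqrt{\left(\left(\frac{1}{3 - \frac{198}{343}} + 37\right) + 103\right) - 1} = \sqrt{\left(\left(\frac{1}{\frac{831}{343}} + 37\right) + 103\right) - 1} = \sqrt{\left(\left(\frac{343}{831} + 37\right) + 103\right) - 1} = \sqrt{\left(\frac{31090}{831} + 103\right) - 1} = \sqrt{\frac{116683}{831} - 1} = \sqrt{\frac{115852}{831}} = \frac{2 \sqrt{24068253}}{831}$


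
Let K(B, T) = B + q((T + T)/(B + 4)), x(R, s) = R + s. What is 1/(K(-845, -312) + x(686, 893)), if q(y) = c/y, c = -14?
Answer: 312/223121 ≈ 0.0013983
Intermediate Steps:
q(y) = -14/y
K(B, T) = B - 7*(4 + B)/T (K(B, T) = B - 14*(B + 4)/(T + T) = B - 14*(4 + B)/(2*T) = B - 7*(4 + B)/T)
1/(K(-845, -312) + x(686, 893)) = 1/((-28 - 7*(-845) - 845*(-312))/(-312) + (686 + 893)) = 1/(-(-28 + 5915 + 263640)/312 + 1579) = 1/(-1/312*269527 + 1579) = 1/(-269527/312 + 1579) = 1/(223121/312) = 312/223121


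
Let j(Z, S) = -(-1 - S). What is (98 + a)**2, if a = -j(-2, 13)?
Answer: 7056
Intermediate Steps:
j(Z, S) = 1 + S
a = -14 (a = -(1 + 13) = -1*14 = -14)
(98 + a)**2 = (98 - 14)**2 = 84**2 = 7056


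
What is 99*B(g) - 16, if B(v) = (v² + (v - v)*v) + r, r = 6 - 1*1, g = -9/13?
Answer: 88970/169 ≈ 526.45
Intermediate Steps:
g = -9/13 (g = -9*1/13 = -9/13 ≈ -0.69231)
r = 5 (r = 6 - 1 = 5)
B(v) = 5 + v² (B(v) = (v² + (v - v)*v) + 5 = (v² + 0*v) + 5 = (v² + 0) + 5 = v² + 5 = 5 + v²)
99*B(g) - 16 = 99*(5 + (-9/13)²) - 16 = 99*(5 + 81/169) - 16 = 99*(926/169) - 16 = 91674/169 - 16 = 88970/169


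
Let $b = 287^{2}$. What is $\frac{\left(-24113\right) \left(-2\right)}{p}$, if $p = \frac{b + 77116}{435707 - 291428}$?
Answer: $\frac{6957999054}{159485} \approx 43628.0$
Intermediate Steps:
$b = 82369$
$p = \frac{159485}{144279}$ ($p = \frac{82369 + 77116}{435707 - 291428} = \frac{159485}{144279} \approx 1.1054$)
$\frac{\left(-24113\right) \left(-2\right)}{p} = \frac{\left(-24113\right) \left(-2\right)}{\frac{159485}{144279}} = 48226 \cdot \frac{144279}{159485} = \frac{6957999054}{159485}$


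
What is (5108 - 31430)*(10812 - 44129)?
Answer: 876970074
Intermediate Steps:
(5108 - 31430)*(10812 - 44129) = -26322*(-33317) = 876970074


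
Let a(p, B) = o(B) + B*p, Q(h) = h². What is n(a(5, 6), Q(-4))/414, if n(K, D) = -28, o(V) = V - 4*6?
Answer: -14/207 ≈ -0.067633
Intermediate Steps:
o(V) = -24 + V (o(V) = V - 24 = -24 + V)
a(p, B) = -24 + B + B*p (a(p, B) = (-24 + B) + B*p = -24 + B + B*p)
n(a(5, 6), Q(-4))/414 = -28/414 = -28*1/414 = -14/207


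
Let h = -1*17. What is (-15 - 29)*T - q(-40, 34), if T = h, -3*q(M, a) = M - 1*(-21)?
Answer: 2225/3 ≈ 741.67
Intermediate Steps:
q(M, a) = -7 - M/3 (q(M, a) = -(M - 1*(-21))/3 = -(M + 21)/3 = -(21 + M)/3 = -7 - M/3)
h = -17
T = -17
(-15 - 29)*T - q(-40, 34) = (-15 - 29)*(-17) - (-7 - ⅓*(-40)) = -44*(-17) - (-7 + 40/3) = 748 - 1*19/3 = 748 - 19/3 = 2225/3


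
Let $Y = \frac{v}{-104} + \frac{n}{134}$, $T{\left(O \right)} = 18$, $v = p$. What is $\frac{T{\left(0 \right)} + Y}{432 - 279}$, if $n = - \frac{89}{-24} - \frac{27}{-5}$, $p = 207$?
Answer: $\frac{3360859}{31983120} \approx 0.10508$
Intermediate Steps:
$v = 207$
$n = \frac{1093}{120}$ ($n = \left(-89\right) \left(- \frac{1}{24}\right) - - \frac{27}{5} = \frac{89}{24} + \frac{27}{5} = \frac{1093}{120} \approx 9.1083$)
$Y = - \frac{401861}{209040}$ ($Y = \frac{207}{-104} + \frac{1093}{120 \cdot 134} = 207 \left(- \frac{1}{104}\right) + \frac{1093}{120} \cdot \frac{1}{134} = - \frac{207}{104} + \frac{1093}{16080} = - \frac{401861}{209040} \approx -1.9224$)
$\frac{T{\left(0 \right)} + Y}{432 - 279} = \frac{18 - \frac{401861}{209040}}{432 - 279} = \frac{3360859}{209040 \cdot 153} = \frac{3360859}{209040} \cdot \frac{1}{153} = \frac{3360859}{31983120}$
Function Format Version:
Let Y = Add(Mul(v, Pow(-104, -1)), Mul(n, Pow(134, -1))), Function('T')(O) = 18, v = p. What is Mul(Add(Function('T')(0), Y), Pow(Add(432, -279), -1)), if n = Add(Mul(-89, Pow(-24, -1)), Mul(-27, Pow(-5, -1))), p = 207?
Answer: Rational(3360859, 31983120) ≈ 0.10508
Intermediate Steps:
v = 207
n = Rational(1093, 120) (n = Add(Mul(-89, Rational(-1, 24)), Mul(-27, Rational(-1, 5))) = Add(Rational(89, 24), Rational(27, 5)) = Rational(1093, 120) ≈ 9.1083)
Y = Rational(-401861, 209040) (Y = Add(Mul(207, Pow(-104, -1)), Mul(Rational(1093, 120), Pow(134, -1))) = Add(Mul(207, Rational(-1, 104)), Mul(Rational(1093, 120), Rational(1, 134))) = Add(Rational(-207, 104), Rational(1093, 16080)) = Rational(-401861, 209040) ≈ -1.9224)
Mul(Add(Function('T')(0), Y), Pow(Add(432, -279), -1)) = Mul(Add(18, Rational(-401861, 209040)), Pow(Add(432, -279), -1)) = Mul(Rational(3360859, 209040), Pow(153, -1)) = Mul(Rational(3360859, 209040), Rational(1, 153)) = Rational(3360859, 31983120)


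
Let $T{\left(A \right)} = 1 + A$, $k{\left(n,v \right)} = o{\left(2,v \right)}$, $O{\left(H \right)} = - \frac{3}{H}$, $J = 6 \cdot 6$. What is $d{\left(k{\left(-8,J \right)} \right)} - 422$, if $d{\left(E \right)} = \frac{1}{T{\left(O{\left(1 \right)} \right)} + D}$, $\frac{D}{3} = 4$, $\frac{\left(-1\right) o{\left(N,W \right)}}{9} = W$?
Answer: $- \frac{4219}{10} \approx -421.9$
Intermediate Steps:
$J = 36$
$o{\left(N,W \right)} = - 9 W$
$D = 12$ ($D = 3 \cdot 4 = 12$)
$k{\left(n,v \right)} = - 9 v$
$d{\left(E \right)} = \frac{1}{10}$ ($d{\left(E \right)} = \frac{1}{\left(1 - \frac{3}{1}\right) + 12} = \frac{1}{\left(1 - 3\right) + 12} = \frac{1}{-2 + 12} = \frac{1}{10}$)
$d{\left(k{\left(-8,J \right)} \right)} - 422 = \frac{1}{10} - 422 = - \frac{4219}{10}$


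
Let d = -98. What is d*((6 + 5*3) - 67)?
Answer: 4508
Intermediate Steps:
d*((6 + 5*3) - 67) = -98*((6 + 5*3) - 67) = -98*((6 + 15) - 67) = -98*(21 - 67) = -98*(-46) = 4508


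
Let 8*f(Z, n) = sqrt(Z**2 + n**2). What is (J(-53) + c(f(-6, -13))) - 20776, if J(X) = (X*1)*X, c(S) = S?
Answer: -17967 + sqrt(205)/8 ≈ -17965.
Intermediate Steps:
f(Z, n) = sqrt(Z**2 + n**2)/8
J(X) = X**2 (J(X) = X*X = X**2)
(J(-53) + c(f(-6, -13))) - 20776 = ((-53)**2 + sqrt((-6)**2 + (-13)**2)/8) - 20776 = (2809 + sqrt(36 + 169)/8) - 20776 = (2809 + sqrt(205)/8) - 20776 = -17967 + sqrt(205)/8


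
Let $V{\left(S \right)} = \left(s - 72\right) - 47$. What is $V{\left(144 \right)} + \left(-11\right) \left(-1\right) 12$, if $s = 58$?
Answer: $71$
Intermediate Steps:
$V{\left(S \right)} = -61$ ($V{\left(S \right)} = \left(58 - 72\right) - 47 = -14 - 47 = -61$)
$V{\left(144 \right)} + \left(-11\right) \left(-1\right) 12 = -61 + \left(-11\right) \left(-1\right) 12 = -61 + 11 \cdot 12 = -61 + 132 = 71$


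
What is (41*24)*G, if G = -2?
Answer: -1968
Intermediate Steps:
(41*24)*G = (41*24)*(-2) = 984*(-2) = -1968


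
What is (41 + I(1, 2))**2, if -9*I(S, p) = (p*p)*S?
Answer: 133225/81 ≈ 1644.8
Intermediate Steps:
I(S, p) = -S*p**2/9 (I(S, p) = -p*p*S/9 = -p**2*S/9 = -S*p**2/9)
(41 + I(1, 2))**2 = (41 - 1/9*1*2**2)**2 = (41 - 1/9*1*4)**2 = (41 - 4/9)**2 = (365/9)**2 = 133225/81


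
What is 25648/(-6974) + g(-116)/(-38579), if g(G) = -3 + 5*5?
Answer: -494813810/134524973 ≈ -3.6782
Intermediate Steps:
g(G) = 22 (g(G) = -3 + 25 = 22)
25648/(-6974) + g(-116)/(-38579) = 25648/(-6974) + 22/(-38579) = 25648*(-1/6974) + 22*(-1/38579) = -12824/3487 - 22/38579 = -494813810/134524973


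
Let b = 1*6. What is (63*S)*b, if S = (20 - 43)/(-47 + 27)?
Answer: 4347/10 ≈ 434.70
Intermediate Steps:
b = 6
S = 23/20 (S = -23/(-20) = -23*(-1/20) = 23/20 ≈ 1.1500)
(63*S)*b = (63*(23/20))*6 = (1449/20)*6 = 4347/10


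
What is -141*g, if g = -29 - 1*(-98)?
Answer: -9729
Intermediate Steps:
g = 69 (g = -29 + 98 = 69)
-141*g = -141*69 = -9729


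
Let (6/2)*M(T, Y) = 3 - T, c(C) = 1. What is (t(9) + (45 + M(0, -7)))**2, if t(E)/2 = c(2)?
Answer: 2304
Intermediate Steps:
M(T, Y) = 1 - T/3 (M(T, Y) = (3 - T)/3 = 1 - T/3)
t(E) = 2 (t(E) = 2*1 = 2)
(t(9) + (45 + M(0, -7)))**2 = (2 + (45 + (1 - 1/3*0)))**2 = (2 + (45 + (1 + 0)))**2 = (2 + (45 + 1))**2 = (2 + 46)**2 = 48**2 = 2304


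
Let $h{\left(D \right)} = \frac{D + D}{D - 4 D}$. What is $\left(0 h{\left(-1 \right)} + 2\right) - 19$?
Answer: $-17$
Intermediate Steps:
$h{\left(D \right)} = - \frac{2}{3}$ ($h{\left(D \right)} = \frac{2 D}{\left(-3\right) D} = 2 D \left(- \frac{1}{3 D}\right) = - \frac{2}{3}$)
$\left(0 h{\left(-1 \right)} + 2\right) - 19 = \left(0 \left(- \frac{2}{3}\right) + 2\right) - 19 = \left(0 + 2\right) - 19 = 2 - 19 = -17$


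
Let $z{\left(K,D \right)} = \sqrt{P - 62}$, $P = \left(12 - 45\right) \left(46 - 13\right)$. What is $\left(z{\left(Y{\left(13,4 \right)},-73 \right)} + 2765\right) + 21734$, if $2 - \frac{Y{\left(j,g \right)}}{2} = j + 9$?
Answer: $24499 + i \sqrt{1151} \approx 24499.0 + 33.926 i$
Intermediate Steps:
$Y{\left(j,g \right)} = -14 - 2 j$ ($Y{\left(j,g \right)} = 4 - 2 \left(j + 9\right) = 4 - 2 \left(9 + j\right) = 4 - \left(18 + 2 j\right) = -14 - 2 j$)
$P = -1089$ ($P = \left(-33\right) 33 = -1089$)
$z{\left(K,D \right)} = i \sqrt{1151}$ ($z{\left(K,D \right)} = \sqrt{-1089 - 62} = \sqrt{-1151} = i \sqrt{1151}$)
$\left(z{\left(Y{\left(13,4 \right)},-73 \right)} + 2765\right) + 21734 = \left(i \sqrt{1151} + 2765\right) + 21734 = \left(2765 + i \sqrt{1151}\right) + 21734 = 24499 + i \sqrt{1151}$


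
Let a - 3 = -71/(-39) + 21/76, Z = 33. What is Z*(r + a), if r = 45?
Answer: 1633357/988 ≈ 1653.2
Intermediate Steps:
a = 15107/2964 (a = 3 + (-71/(-39) + 21/76) = 3 + (-71*(-1/39) + 21*(1/76)) = 3 + (71/39 + 21/76) = 3 + 6215/2964 = 15107/2964 ≈ 5.0968)
Z*(r + a) = 33*(45 + 15107/2964) = 33*(148487/2964) = 1633357/988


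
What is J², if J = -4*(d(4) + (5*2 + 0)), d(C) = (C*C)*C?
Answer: 87616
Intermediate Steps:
d(C) = C³ (d(C) = C²*C = C³)
J = -296 (J = -4*(4³ + (5*2 + 0)) = -4*(64 + (10 + 0)) = -4*(64 + 10) = -4*74 = -296)
J² = (-296)² = 87616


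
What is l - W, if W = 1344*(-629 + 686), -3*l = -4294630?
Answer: 4064806/3 ≈ 1.3549e+6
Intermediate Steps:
l = 4294630/3 (l = -⅓*(-4294630) = 4294630/3 ≈ 1.4315e+6)
W = 76608 (W = 1344*57 = 76608)
l - W = 4294630/3 - 1*76608 = 4294630/3 - 76608 = 4064806/3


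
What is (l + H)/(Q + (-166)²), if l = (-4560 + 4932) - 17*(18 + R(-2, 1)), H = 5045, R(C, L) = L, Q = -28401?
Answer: -5094/845 ≈ -6.0284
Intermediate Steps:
l = 49 (l = (-4560 + 4932) - 17*(18 + 1) = 372 - 17*19 = 372 - 323 = 49)
(l + H)/(Q + (-166)²) = (49 + 5045)/(-28401 + (-166)²) = 5094/(-28401 + 27556) = 5094/(-845) = 5094*(-1/845) = -5094/845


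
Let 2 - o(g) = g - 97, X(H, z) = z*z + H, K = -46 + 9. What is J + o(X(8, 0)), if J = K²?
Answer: 1460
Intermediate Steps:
K = -37
X(H, z) = H + z² (X(H, z) = z² + H = H + z²)
o(g) = 99 - g (o(g) = 2 - (g - 97) = 2 - (-97 + g) = 2 + (97 - g) = 99 - g)
J = 1369 (J = (-37)² = 1369)
J + o(X(8, 0)) = 1369 + (99 - (8 + 0²)) = 1369 + (99 - (8 + 0)) = 1369 + (99 - 1*8) = 1369 + (99 - 8) = 1369 + 91 = 1460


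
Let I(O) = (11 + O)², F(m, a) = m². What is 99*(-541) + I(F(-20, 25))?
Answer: 115362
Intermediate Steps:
99*(-541) + I(F(-20, 25)) = 99*(-541) + (11 + (-20)²)² = -53559 + (11 + 400)² = -53559 + 411² = -53559 + 168921 = 115362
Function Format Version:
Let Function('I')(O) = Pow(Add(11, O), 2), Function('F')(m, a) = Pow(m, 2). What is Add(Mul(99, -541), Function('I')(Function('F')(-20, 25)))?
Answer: 115362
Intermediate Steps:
Add(Mul(99, -541), Function('I')(Function('F')(-20, 25))) = Add(Mul(99, -541), Pow(Add(11, Pow(-20, 2)), 2)) = Add(-53559, Pow(Add(11, 400), 2)) = Add(-53559, Pow(411, 2)) = Add(-53559, 168921) = 115362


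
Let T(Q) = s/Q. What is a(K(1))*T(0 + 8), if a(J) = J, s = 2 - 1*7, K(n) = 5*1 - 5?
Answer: 0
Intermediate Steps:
K(n) = 0 (K(n) = 5 - 5 = 0)
s = -5 (s = 2 - 7 = -5)
T(Q) = -5/Q
a(K(1))*T(0 + 8) = 0*(-5/(0 + 8)) = 0*(-5/8) = 0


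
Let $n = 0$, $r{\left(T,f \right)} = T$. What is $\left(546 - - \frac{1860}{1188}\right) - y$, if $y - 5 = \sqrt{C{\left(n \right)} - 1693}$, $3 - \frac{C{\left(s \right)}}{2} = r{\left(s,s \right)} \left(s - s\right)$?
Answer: $\frac{53714}{99} - i \sqrt{1687} \approx 542.57 - 41.073 i$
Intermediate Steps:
$C{\left(s \right)} = 6$ ($C{\left(s \right)} = 6 - 2 s \left(s - s\right) = 6 - 2 s 0 = 6 - 0 = 6 + 0 = 6$)
$y = 5 + i \sqrt{1687}$ ($y = 5 + \sqrt{6 - 1693} = 5 + \sqrt{-1687} = 5 + i \sqrt{1687} \approx 5.0 + 41.073 i$)
$\left(546 - - \frac{1860}{1188}\right) - y = \left(546 - - \frac{1860}{1188}\right) - \left(5 + i \sqrt{1687}\right) = \left(546 - \left(-1860\right) \frac{1}{1188}\right) - \left(5 + i \sqrt{1687}\right) = \left(546 - - \frac{155}{99}\right) - \left(5 + i \sqrt{1687}\right) = \left(546 + \frac{155}{99}\right) - \left(5 + i \sqrt{1687}\right) = \frac{54209}{99} - \left(5 + i \sqrt{1687}\right) = \frac{53714}{99} - i \sqrt{1687}$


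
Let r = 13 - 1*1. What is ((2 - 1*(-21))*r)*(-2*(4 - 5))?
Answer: 552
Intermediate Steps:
r = 12 (r = 13 - 1 = 12)
((2 - 1*(-21))*r)*(-2*(4 - 5)) = ((2 - 1*(-21))*12)*(-2*(4 - 5)) = ((2 + 21)*12)*(-2*(-1)) = (23*12)*2 = 276*2 = 552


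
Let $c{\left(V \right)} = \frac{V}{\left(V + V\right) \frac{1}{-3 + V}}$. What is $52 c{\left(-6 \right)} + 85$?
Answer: $-149$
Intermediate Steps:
$c{\left(V \right)} = - \frac{3}{2} + \frac{V}{2}$ ($c{\left(V \right)} = \frac{V}{2 V \frac{1}{-3 + V}} = V \frac{-3 + V}{2 V} = - \frac{3}{2} + \frac{V}{2}$)
$52 c{\left(-6 \right)} + 85 = 52 \left(- \frac{3}{2} + \frac{1}{2} \left(-6\right)\right) + 85 = 52 \left(- \frac{3}{2} - 3\right) + 85 = 52 \left(- \frac{9}{2}\right) + 85 = -234 + 85 = -149$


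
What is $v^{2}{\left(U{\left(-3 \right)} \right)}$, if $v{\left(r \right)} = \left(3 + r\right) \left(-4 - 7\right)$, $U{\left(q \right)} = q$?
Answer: $0$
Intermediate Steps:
$v{\left(r \right)} = -33 - 11 r$ ($v{\left(r \right)} = \left(3 + r\right) \left(-4 - 7\right) = \left(3 + r\right) \left(-11\right) = -33 - 11 r$)
$v^{2}{\left(U{\left(-3 \right)} \right)} = \left(-33 - -33\right)^{2} = \left(-33 + 33\right)^{2} = 0^{2} = 0$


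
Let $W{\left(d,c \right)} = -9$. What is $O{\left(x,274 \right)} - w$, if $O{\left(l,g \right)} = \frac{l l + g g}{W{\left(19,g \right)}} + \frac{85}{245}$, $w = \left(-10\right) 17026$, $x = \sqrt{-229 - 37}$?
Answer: $\frac{71419123}{441} \approx 1.6195 \cdot 10^{5}$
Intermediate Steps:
$x = i \sqrt{266}$ ($x = \sqrt{-266} = i \sqrt{266} \approx 16.31 i$)
$w = -170260$
$O{\left(l,g \right)} = \frac{17}{49} - \frac{g^{2}}{9} - \frac{l^{2}}{9}$ ($O{\left(l,g \right)} = \frac{l l + g g}{-9} + \frac{85}{245} = \left(l^{2} + g^{2}\right) \left(- \frac{1}{9}\right) + 85 \cdot \frac{1}{245} = \left(g^{2} + l^{2}\right) \left(- \frac{1}{9}\right) + \frac{17}{49} = \left(- \frac{g^{2}}{9} - \frac{l^{2}}{9}\right) + \frac{17}{49} = \frac{17}{49} - \frac{g^{2}}{9} - \frac{l^{2}}{9}$)
$O{\left(x,274 \right)} - w = \left(\frac{17}{49} - \frac{274^{2}}{9} - \frac{\left(i \sqrt{266}\right)^{2}}{9}\right) - -170260 = \left(\frac{17}{49} - \frac{75076}{9} - - \frac{266}{9}\right) + 170260 = \left(\frac{17}{49} - \frac{75076}{9} + \frac{266}{9}\right) + 170260 = - \frac{3665537}{441} + 170260 = \frac{71419123}{441}$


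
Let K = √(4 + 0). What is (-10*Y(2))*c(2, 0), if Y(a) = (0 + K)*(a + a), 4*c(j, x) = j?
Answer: -40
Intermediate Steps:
K = 2 (K = √4 = 2)
c(j, x) = j/4
Y(a) = 4*a (Y(a) = (0 + 2)*(a + a) = 2*(2*a) = 4*a)
(-10*Y(2))*c(2, 0) = (-40*2)*((¼)*2) = -10*8*(½) = -80*½ = -40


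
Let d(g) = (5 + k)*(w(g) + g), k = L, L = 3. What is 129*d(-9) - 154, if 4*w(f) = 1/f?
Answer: -28412/3 ≈ -9470.7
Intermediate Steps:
w(f) = 1/(4*f)
k = 3
d(g) = 2/g + 8*g (d(g) = (5 + 3)*(1/(4*g) + g) = 8*(g + 1/(4*g)) = 2/g + 8*g)
129*d(-9) - 154 = 129*(2/(-9) + 8*(-9)) - 154 = 129*(2*(-⅑) - 72) - 154 = 129*(-2/9 - 72) - 154 = 129*(-650/9) - 154 = -27950/3 - 154 = -28412/3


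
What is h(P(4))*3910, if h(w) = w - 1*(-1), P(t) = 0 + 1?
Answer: 7820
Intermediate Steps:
P(t) = 1
h(w) = 1 + w (h(w) = w + 1 = 1 + w)
h(P(4))*3910 = (1 + 1)*3910 = 2*3910 = 7820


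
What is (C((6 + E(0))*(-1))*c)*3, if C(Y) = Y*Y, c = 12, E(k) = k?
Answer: 1296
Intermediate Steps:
C(Y) = Y²
(C((6 + E(0))*(-1))*c)*3 = (((6 + 0)*(-1))²*12)*3 = ((6*(-1))²*12)*3 = ((-6)²*12)*3 = (36*12)*3 = 432*3 = 1296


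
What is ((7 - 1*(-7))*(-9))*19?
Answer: -2394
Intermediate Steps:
((7 - 1*(-7))*(-9))*19 = ((7 + 7)*(-9))*19 = (14*(-9))*19 = -126*19 = -2394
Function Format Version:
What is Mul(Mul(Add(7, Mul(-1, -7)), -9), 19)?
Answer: -2394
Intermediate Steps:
Mul(Mul(Add(7, Mul(-1, -7)), -9), 19) = Mul(Mul(Add(7, 7), -9), 19) = Mul(Mul(14, -9), 19) = Mul(-126, 19) = -2394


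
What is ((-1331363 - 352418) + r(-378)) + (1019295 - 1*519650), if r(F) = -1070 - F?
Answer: -1184828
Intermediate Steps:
((-1331363 - 352418) + r(-378)) + (1019295 - 1*519650) = ((-1331363 - 352418) + (-1070 - 1*(-378))) + (1019295 - 1*519650) = (-1683781 + (-1070 + 378)) + (1019295 - 519650) = (-1683781 - 692) + 499645 = -1684473 + 499645 = -1184828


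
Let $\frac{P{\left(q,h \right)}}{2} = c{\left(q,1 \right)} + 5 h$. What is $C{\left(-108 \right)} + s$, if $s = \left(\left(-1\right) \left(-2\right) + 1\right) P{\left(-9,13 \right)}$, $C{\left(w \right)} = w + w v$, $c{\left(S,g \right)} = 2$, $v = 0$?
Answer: $294$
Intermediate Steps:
$C{\left(w \right)} = w$ ($C{\left(w \right)} = w + w 0 = w + 0 = w$)
$P{\left(q,h \right)} = 4 + 10 h$ ($P{\left(q,h \right)} = 2 \left(2 + 5 h\right) = 4 + 10 h$)
$s = 402$ ($s = \left(\left(-1\right) \left(-2\right) + 1\right) \left(4 + 10 \cdot 13\right) = \left(2 + 1\right) \left(4 + 130\right) = 3 \cdot 134 = 402$)
$C{\left(-108 \right)} + s = -108 + 402 = 294$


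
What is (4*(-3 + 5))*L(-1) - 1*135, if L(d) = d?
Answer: -143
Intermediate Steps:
(4*(-3 + 5))*L(-1) - 1*135 = (4*(-3 + 5))*(-1) - 1*135 = (4*2)*(-1) - 135 = 8*(-1) - 135 = -8 - 135 = -143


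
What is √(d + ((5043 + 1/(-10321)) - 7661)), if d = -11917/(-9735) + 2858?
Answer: √2435207987557398570/100474935 ≈ 15.531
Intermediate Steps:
d = 27834547/9735 (d = -11917*(-1/9735) + 2858 = 11917/9735 + 2858 = 27834547/9735 ≈ 2859.2)
√(d + ((5043 + 1/(-10321)) - 7661)) = √(27834547/9735 + ((5043 + 1/(-10321)) - 7661)) = √(27834547/9735 + ((5043 - 1/10321) - 7661)) = √(27834547/9735 + (52048802/10321 - 7661)) = √(27834547/9735 - 27020379/10321) = √(24236970022/100474935) = √2435207987557398570/100474935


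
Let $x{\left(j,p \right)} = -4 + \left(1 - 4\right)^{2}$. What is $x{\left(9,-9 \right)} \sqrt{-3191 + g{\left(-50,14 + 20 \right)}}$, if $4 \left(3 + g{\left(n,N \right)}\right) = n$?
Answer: $\frac{55 i \sqrt{106}}{2} \approx 283.13 i$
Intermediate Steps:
$g{\left(n,N \right)} = -3 + \frac{n}{4}$
$x{\left(j,p \right)} = 5$ ($x{\left(j,p \right)} = -4 + \left(-3\right)^{2} = -4 + 9 = 5$)
$x{\left(9,-9 \right)} \sqrt{-3191 + g{\left(-50,14 + 20 \right)}} = 5 \sqrt{-3191 + \left(-3 + \frac{1}{4} \left(-50\right)\right)} = 5 \sqrt{-3191 - \frac{31}{2}} = 5 \sqrt{- \frac{6413}{2}} = 5 \frac{11 i \sqrt{106}}{2} = \frac{55 i \sqrt{106}}{2}$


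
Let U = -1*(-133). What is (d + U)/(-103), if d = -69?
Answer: -64/103 ≈ -0.62136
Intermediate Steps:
U = 133
(d + U)/(-103) = (-69 + 133)/(-103) = -1/103*64 = -64/103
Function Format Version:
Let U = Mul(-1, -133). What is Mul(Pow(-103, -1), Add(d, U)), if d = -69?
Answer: Rational(-64, 103) ≈ -0.62136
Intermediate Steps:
U = 133
Mul(Pow(-103, -1), Add(d, U)) = Mul(Pow(-103, -1), Add(-69, 133)) = Mul(Rational(-1, 103), 64) = Rational(-64, 103)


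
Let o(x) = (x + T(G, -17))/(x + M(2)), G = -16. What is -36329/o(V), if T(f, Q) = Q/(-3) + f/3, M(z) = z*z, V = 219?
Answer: -24304101/658 ≈ -36936.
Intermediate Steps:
M(z) = z**2
T(f, Q) = -Q/3 + f/3 (T(f, Q) = Q*(-1/3) + f*(1/3) = -Q/3 + f/3)
o(x) = (1/3 + x)/(4 + x) (o(x) = (x + (-1/3*(-17) + (1/3)*(-16)))/(x + 2**2) = (x + (17/3 - 16/3))/(x + 4) = (x + 1/3)/(4 + x) = (1/3 + x)/(4 + x))
-36329/o(V) = -36329*(4 + 219)/(1/3 + 219) = -36329/((658/3)/223) = -36329/((1/223)*(658/3)) = -36329/658/669 = -36329*669/658 = -24304101/658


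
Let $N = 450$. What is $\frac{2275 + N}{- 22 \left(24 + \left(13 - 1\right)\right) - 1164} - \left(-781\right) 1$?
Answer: $\frac{1524911}{1956} \approx 779.61$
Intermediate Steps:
$\frac{2275 + N}{- 22 \left(24 + \left(13 - 1\right)\right) - 1164} - \left(-781\right) 1 = \frac{2275 + 450}{- 22 \left(24 + \left(13 - 1\right)\right) - 1164} - \left(-781\right) 1 = \frac{2725}{- 22 \left(24 + \left(13 - 1\right)\right) - 1164} - -781 = \frac{2725}{- 22 \left(24 + 12\right) - 1164} + 781 = \frac{2725}{\left(-22\right) 36 - 1164} + 781 = \frac{2725}{-792 - 1164} + 781 = \frac{2725}{-1956} + 781 = 2725 \left(- \frac{1}{1956}\right) + 781 = - \frac{2725}{1956} + 781 = \frac{1524911}{1956}$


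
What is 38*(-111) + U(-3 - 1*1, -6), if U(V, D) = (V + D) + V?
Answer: -4232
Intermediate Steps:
U(V, D) = D + 2*V (U(V, D) = (D + V) + V = D + 2*V)
38*(-111) + U(-3 - 1*1, -6) = 38*(-111) + (-6 + 2*(-3 - 1*1)) = -4218 + (-6 + 2*(-3 - 1)) = -4218 + (-6 + 2*(-4)) = -4218 + (-6 - 8) = -4218 - 14 = -4232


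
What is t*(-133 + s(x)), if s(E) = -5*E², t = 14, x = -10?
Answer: -8862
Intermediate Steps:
t*(-133 + s(x)) = 14*(-133 - 5*(-10)²) = 14*(-133 - 5*100) = 14*(-133 - 500) = 14*(-633) = -8862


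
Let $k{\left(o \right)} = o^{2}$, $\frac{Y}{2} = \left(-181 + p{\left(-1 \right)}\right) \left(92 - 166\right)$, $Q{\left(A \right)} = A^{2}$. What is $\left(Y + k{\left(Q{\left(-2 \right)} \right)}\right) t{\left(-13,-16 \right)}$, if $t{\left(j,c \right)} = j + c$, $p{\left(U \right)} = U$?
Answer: $-781608$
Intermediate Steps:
$Y = 26936$ ($Y = 2 \left(-181 - 1\right) \left(92 - 166\right) = 2 \left(\left(-182\right) \left(-74\right)\right) = 2 \cdot 13468 = 26936$)
$t{\left(j,c \right)} = c + j$
$\left(Y + k{\left(Q{\left(-2 \right)} \right)}\right) t{\left(-13,-16 \right)} = \left(26936 + \left(\left(-2\right)^{2}\right)^{2}\right) \left(-16 - 13\right) = \left(26936 + 4^{2}\right) \left(-29\right) = \left(26936 + 16\right) \left(-29\right) = 26952 \left(-29\right) = -781608$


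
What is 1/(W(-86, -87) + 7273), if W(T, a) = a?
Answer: 1/7186 ≈ 0.00013916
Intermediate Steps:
1/(W(-86, -87) + 7273) = 1/(-87 + 7273) = 1/7186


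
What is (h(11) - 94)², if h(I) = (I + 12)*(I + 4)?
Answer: 63001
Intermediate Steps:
h(I) = (4 + I)*(12 + I) (h(I) = (12 + I)*(4 + I) = (4 + I)*(12 + I))
(h(11) - 94)² = ((48 + 11² + 16*11) - 94)² = ((48 + 121 + 176) - 94)² = (345 - 94)² = 251² = 63001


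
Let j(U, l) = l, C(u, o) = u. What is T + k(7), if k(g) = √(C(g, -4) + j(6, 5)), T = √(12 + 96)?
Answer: 8*√3 ≈ 13.856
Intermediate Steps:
T = 6*√3 (T = √108 = 6*√3 ≈ 10.392)
k(g) = √(5 + g) (k(g) = √(g + 5) = √(5 + g))
T + k(7) = 6*√3 + √(5 + 7) = 6*√3 + √12 = 6*√3 + 2*√3 = 8*√3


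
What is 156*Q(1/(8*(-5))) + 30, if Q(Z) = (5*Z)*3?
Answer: -57/2 ≈ -28.500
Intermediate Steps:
Q(Z) = 15*Z
156*Q(1/(8*(-5))) + 30 = 156*(15/((8*(-5)))) + 30 = 156*(15/(-40)) + 30 = 156*(15*(-1/40)) + 30 = 156*(-3/8) + 30 = -117/2 + 30 = -57/2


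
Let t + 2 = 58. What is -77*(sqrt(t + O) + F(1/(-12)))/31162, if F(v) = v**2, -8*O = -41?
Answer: -77/4487328 - 77*sqrt(978)/124648 ≈ -0.019336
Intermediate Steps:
t = 56 (t = -2 + 58 = 56)
O = 41/8 (O = -1/8*(-41) = 41/8 ≈ 5.1250)
-77*(sqrt(t + O) + F(1/(-12)))/31162 = -77*(sqrt(56 + 41/8) + (1/(-12))**2)/31162 = -77*(sqrt(489/8) + (-1/12)**2)*(1/31162) = -77*(sqrt(978)/4 + 1/144)*(1/31162) = -77*(1/144 + sqrt(978)/4)*(1/31162) = (-77/144 - 77*sqrt(978)/4)*(1/31162) = -77/4487328 - 77*sqrt(978)/124648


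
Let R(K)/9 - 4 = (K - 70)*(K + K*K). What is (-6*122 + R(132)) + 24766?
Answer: 9820318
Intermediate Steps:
R(K) = 36 + 9*(-70 + K)*(K + K²) (R(K) = 36 + 9*((K - 70)*(K + K*K)) = 36 + 9*((-70 + K)*(K + K²)) = 36 + 9*(-70 + K)*(K + K²))
(-6*122 + R(132)) + 24766 = (-6*122 + (36 - 630*132 - 621*132² + 9*132³)) + 24766 = (-732 + (36 - 83160 - 621*17424 + 9*2299968)) + 24766 = (-732 + (36 - 83160 - 10820304 + 20699712)) + 24766 = (-732 + 9796284) + 24766 = 9795552 + 24766 = 9820318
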